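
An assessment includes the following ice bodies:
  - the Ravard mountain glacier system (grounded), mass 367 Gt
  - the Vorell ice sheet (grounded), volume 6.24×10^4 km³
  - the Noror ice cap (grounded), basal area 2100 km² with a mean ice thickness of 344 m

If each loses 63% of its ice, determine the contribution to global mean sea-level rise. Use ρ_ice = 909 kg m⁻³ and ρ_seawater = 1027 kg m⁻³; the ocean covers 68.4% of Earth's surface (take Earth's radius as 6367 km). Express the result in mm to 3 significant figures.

Ravard: 0.63 × 367 Gt = 2.312×10^14 kg; dividing by ρ_w = 1027 kg m⁻³ gives 2.251×10^11 m³ of water.
Vorell: 0.63 × 6.24×10^4 km³ × (909/1027) = 3.480×10^4 km³ of water.
Noror: ice volume = 2100 km² × 344 m = 722.4 km³; 0.63 × 722.4 × (909/1027) = 402.8 km³ of water.
Total added water ≈ 3.542×10^13 m³ over 3.48×10^14 m² → Δh = 0.102 m = 102 mm.

≈ 102 mm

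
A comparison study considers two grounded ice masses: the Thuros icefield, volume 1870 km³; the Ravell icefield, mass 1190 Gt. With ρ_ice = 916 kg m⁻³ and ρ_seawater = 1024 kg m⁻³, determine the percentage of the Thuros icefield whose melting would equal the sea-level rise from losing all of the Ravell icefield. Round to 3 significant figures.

Equal sea-level rise means equal mass of meltwater, i.e. equal mass of ice lost.
Ice mass of Ravell: 1.190×10^15 kg; ice mass of Thuros: 1.713×10^15 kg.
Fraction required = 1.190×10^15 / 1.713×10^15 = 0.695 → 69.5 %.

≈ 69.5 %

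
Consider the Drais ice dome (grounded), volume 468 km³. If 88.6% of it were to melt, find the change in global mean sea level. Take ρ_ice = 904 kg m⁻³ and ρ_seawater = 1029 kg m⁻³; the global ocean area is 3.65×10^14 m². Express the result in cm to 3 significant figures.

Drais: 0.886 × 468 km³ × (904/1029) = 364.3 km³ of water.
Spread over 3.65×10^14 m² of ocean, Δh = 3.643×10^11 / 3.65×10^14 = 9.98×10^-4 m = 0.0998 cm.

≈ 0.0998 cm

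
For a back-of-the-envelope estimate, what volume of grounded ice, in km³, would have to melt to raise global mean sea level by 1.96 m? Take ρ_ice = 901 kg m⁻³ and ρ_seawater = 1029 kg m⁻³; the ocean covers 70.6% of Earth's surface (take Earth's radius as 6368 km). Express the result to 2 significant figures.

Required water volume = Δh × A = 1.96 m × 3.60×10^14 m² = 7.051×10^14 m³ = 7.051×10^5 km³.
Ice volume = water volume × ρ_w/ρ_ice = 7.051×10^5 × 1029/901 = 8.1×10^5 km³.

≈ 8.1×10^5 km³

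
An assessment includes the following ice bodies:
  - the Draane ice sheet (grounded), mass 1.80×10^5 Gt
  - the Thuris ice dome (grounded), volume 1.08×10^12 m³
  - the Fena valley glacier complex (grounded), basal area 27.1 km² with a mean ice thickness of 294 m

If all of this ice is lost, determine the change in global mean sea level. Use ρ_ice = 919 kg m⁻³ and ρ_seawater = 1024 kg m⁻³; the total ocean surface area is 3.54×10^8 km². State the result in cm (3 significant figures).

Draane: 1.80×10^5 Gt = 1.800×10^17 kg; dividing by ρ_w = 1024 kg m⁻³ gives 1.758×10^14 m³ of water.
Thuris: 1.08×10^12 m³ × (919/1024) = 9.693×10^11 m³ of water.
Fena: ice volume = 27.1 km² × 294 m = 7.967 km³; 7.967 × (919/1024) = 7.150 km³ of water.
Total added water ≈ 1.768×10^14 m³ over 3.54×10^14 m² → Δh = 0.499 m = 49.9 cm.

≈ 49.9 cm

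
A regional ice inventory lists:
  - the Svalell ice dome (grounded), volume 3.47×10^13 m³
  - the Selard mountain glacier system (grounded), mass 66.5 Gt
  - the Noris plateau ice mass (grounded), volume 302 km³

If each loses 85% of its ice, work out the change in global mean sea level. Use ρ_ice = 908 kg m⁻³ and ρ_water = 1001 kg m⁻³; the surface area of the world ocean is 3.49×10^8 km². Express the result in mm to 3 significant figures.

≈ 77.5 mm

Svalell: 0.85 × 3.47×10^13 m³ × (908/1001) = 2.675×10^13 m³ of water.
Selard: 0.85 × 66.5 Gt = 5.652×10^13 kg; dividing by ρ_w = 1001 kg m⁻³ gives 5.647×10^10 m³ of water.
Noris: 0.85 × 302 km³ × (908/1001) = 232.9 km³ of water.
Total added water ≈ 2.704×10^13 m³ over 3.49×10^14 m² → Δh = 0.0775 m = 77.5 mm.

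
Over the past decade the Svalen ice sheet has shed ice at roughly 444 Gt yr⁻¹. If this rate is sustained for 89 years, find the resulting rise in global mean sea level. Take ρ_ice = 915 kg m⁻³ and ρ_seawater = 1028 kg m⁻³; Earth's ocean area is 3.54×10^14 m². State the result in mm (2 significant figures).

Total mass lost = 444 Gt/yr × 89 yr = 3.952×10^4 Gt = 3.952×10^16 kg.
ρ_w = 1028 kg m⁻³, so water volume = 3.952×10^16 / 1028 = 3.844×10^13 m³.
Δh = 3.844×10^13 / 3.54×10^14 = 0.109 m = 110 mm.

≈ 110 mm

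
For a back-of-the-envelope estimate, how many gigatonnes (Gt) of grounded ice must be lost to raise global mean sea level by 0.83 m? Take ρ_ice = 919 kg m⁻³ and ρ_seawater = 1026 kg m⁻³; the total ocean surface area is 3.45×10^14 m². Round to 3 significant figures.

Required water volume = Δh × A = 0.83 m × 3.45×10^14 m² = 2.864×10^14 m³.
ρ_w = 1026 kg m⁻³, so the mass of water = 2.864×10^14 m³ × 1026 kg m⁻³ = 2.938×10^17 kg = 2.94×10^5 Gt (and the same mass of ice, by conservation).

≈ 2.94×10^5 Gt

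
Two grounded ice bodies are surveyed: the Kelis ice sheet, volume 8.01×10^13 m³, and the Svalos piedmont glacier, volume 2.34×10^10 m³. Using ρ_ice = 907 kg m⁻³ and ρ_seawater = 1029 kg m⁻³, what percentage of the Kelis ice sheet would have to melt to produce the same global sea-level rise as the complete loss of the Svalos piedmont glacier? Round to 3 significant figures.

Equal sea-level rise means equal mass of meltwater, i.e. equal mass of ice lost.
Ice mass of Svalos: 2.122×10^13 kg; ice mass of Kelis: 7.265×10^16 kg.
Fraction required = 2.122×10^13 / 7.265×10^16 = 2.92×10^-4 → 0.0292 %.

≈ 0.0292 %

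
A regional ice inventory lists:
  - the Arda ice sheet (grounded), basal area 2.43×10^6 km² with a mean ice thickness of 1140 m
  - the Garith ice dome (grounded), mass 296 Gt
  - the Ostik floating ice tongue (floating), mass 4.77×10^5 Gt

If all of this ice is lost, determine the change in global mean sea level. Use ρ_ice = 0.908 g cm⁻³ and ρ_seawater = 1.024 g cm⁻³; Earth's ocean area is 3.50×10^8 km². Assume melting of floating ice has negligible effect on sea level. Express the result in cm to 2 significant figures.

Arda: ice volume = 2.43×10^6 km² × 1140 m = 2.770×10^6 km³; 2.770×10^6 × (908/1024) = 2.456×10^6 km³ of water.
Garith: 296 Gt = 2.960×10^14 kg; dividing by ρ_w = 1.024 g cm⁻³ = 1024 kg m⁻³ gives 2.891×10^11 m³ of water.
The Ostik floating ice tongue is floating and already displaces its own weight of water, so its melt adds essentially nothing to sea level.
Total added water ≈ 2.457×10^15 m³ over 3.50×10^14 m² → Δh = 7.02 m = 700 cm.

≈ 700 cm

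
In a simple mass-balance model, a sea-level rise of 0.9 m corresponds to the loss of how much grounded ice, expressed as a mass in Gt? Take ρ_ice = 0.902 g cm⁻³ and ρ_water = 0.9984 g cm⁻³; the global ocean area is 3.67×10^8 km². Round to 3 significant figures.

≈ 3.30×10^5 Gt

Required water volume = Δh × A = 0.9 m × 3.67×10^14 m² = 3.303×10^14 m³.
ρ_w = 0.9984 g cm⁻³ = 998.4 kg m⁻³, so the mass of water = 3.303×10^14 m³ × 998.4 kg m⁻³ = 3.298×10^17 kg = 3.30×10^5 Gt (and the same mass of ice, by conservation).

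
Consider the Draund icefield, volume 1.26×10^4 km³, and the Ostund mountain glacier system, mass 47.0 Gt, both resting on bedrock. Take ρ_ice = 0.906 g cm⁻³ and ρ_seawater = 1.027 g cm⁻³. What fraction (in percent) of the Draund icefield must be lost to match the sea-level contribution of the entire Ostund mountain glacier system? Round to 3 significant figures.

Equal sea-level rise means equal mass of meltwater, i.e. equal mass of ice lost.
Ice mass of Ostund: 4.700×10^13 kg; ice mass of Draund: 1.142×10^16 kg.
Fraction required = 4.700×10^13 / 1.142×10^16 = 4.12×10^-3 → 0.412 %.

≈ 0.412 %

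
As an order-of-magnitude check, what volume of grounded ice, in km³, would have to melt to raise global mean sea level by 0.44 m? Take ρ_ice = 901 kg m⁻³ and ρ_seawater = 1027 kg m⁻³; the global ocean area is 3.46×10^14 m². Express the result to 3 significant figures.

Required water volume = Δh × A = 0.44 m × 3.46×10^14 m² = 1.522×10^14 m³ = 1.522×10^5 km³.
Ice volume = water volume × ρ_w/ρ_ice = 1.522×10^5 × 1027/901 = 1.74×10^5 km³.

≈ 1.74×10^5 km³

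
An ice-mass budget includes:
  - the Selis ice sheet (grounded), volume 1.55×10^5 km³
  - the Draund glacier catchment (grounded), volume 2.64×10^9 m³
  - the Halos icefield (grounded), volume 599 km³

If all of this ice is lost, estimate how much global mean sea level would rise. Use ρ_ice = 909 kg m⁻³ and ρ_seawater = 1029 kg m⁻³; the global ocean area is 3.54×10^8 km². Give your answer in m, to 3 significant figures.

Selis: 1.55×10^5 km³ × (909/1029) = 1.369×10^5 km³ of water.
Draund: 2.64×10^9 m³ × (909/1029) = 2.332×10^9 m³ of water.
Halos: 599 km³ × (909/1029) = 529.1 km³ of water.
Total added water ≈ 1.375×10^14 m³ over 3.54×10^14 m² → Δh = 0.388 m.

≈ 0.388 m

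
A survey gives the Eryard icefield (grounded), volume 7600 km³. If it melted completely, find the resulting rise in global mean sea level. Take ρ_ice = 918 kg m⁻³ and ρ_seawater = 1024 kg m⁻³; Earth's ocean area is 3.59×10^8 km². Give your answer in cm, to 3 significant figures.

≈ 1.90 cm

Eryard: 7600 km³ × (918/1024) = 6813 km³ of water.
Spread over 3.59×10^14 m² of ocean, Δh = 6.813×10^12 / 3.59×10^14 = 0.0190 m = 1.90 cm.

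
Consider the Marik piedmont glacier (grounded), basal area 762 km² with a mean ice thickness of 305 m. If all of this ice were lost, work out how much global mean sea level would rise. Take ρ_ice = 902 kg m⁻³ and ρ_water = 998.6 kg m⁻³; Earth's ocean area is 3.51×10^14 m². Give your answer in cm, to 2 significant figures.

Marik: ice volume = 762 km² × 305 m = 232.4 km³; 232.4 × (902/998.6) = 209.9 km³ of water.
Spread over 3.51×10^14 m² of ocean, Δh = 2.099×10^11 / 3.51×10^14 = 5.98×10^-4 m = 0.060 cm.

≈ 0.060 cm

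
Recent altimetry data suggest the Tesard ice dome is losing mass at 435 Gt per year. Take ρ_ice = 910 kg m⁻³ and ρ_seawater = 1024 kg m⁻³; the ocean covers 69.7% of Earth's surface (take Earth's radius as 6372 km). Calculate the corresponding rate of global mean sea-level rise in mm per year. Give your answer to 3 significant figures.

≈ 1.19 mm/yr

ρ_w = 1024 kg m⁻³. Annual water volume added = 435 Gt / ρ_w = 4.350×10^14 kg / 1024 kg m⁻³ = 4.248×10^11 m³.
Δh per year = 4.248×10^11 / 3.56×10^14 = 1.19×10^-3 m = 1.19 mm.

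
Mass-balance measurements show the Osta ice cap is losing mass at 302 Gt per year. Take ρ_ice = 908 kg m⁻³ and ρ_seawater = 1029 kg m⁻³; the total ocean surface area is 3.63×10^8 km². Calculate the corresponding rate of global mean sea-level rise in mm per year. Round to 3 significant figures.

ρ_w = 1029 kg m⁻³. Annual water volume added = 302 Gt / ρ_w = 3.020×10^14 kg / 1029 kg m⁻³ = 2.935×10^11 m³.
Δh per year = 2.935×10^11 / 3.63×10^14 = 8.09×10^-4 m = 0.809 mm.

≈ 0.809 mm/yr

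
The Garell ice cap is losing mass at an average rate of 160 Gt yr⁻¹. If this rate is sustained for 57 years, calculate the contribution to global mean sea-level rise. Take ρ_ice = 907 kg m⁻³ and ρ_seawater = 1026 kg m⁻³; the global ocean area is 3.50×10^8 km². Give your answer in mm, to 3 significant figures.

≈ 25.4 mm

Total mass lost = 160 Gt/yr × 57 yr = 9120 Gt = 9.120×10^15 kg.
ρ_w = 1026 kg m⁻³, so water volume = 9.120×10^15 / 1026 = 8.889×10^12 m³.
Δh = 8.889×10^12 / 3.50×10^14 = 0.0254 m = 25.4 mm.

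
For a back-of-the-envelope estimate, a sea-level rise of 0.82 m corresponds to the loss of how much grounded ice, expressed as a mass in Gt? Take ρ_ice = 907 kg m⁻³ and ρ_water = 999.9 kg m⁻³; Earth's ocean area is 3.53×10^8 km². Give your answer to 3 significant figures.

Required water volume = Δh × A = 0.82 m × 3.53×10^14 m² = 2.895×10^14 m³.
ρ_w = 999.9 kg m⁻³, so the mass of water = 2.895×10^14 m³ × 999.9 kg m⁻³ = 2.894×10^17 kg = 2.89×10^5 Gt (and the same mass of ice, by conservation).

≈ 2.89×10^5 Gt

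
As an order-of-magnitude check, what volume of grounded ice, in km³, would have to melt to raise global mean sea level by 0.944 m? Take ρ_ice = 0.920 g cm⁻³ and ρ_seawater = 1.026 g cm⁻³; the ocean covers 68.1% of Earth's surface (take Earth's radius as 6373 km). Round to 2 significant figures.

Required water volume = Δh × A = 0.944 m × 3.48×10^14 m² = 3.281×10^14 m³ = 3.281×10^5 km³.
Ice volume = water volume × ρ_w/ρ_ice = 3.281×10^5 × 1026/920 = 3.7×10^5 km³.

≈ 3.7×10^5 km³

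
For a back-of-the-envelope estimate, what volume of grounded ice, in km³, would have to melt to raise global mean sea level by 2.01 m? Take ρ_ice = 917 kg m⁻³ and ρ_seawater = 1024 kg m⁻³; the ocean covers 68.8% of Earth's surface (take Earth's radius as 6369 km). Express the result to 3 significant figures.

Required water volume = Δh × A = 2.01 m × 3.51×10^14 m² = 7.049×10^14 m³ = 7.049×10^5 km³.
Ice volume = water volume × ρ_w/ρ_ice = 7.049×10^5 × 1024/917 = 7.87×10^5 km³.

≈ 7.87×10^5 km³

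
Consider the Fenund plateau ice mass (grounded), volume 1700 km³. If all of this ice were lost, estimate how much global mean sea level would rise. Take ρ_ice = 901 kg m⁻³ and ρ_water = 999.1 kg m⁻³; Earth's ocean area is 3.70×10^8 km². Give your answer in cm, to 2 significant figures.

≈ 0.41 cm

Fenund: 1700 km³ × (901/999.1) = 1533 km³ of water.
Spread over 3.70×10^14 m² of ocean, Δh = 1.533×10^12 / 3.70×10^14 = 4.14×10^-3 m = 0.41 cm.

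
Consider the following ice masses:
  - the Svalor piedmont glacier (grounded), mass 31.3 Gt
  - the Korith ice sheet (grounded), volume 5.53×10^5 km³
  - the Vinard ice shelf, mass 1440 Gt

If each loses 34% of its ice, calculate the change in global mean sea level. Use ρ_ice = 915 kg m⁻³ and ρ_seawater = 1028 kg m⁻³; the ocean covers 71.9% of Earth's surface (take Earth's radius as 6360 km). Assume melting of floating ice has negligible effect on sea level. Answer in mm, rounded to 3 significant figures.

≈ 458 mm

Svalor: 0.34 × 31.3 Gt = 1.064×10^13 kg; dividing by ρ_w = 1028 kg m⁻³ gives 1.035×10^10 m³ of water.
Korith: 0.34 × 5.53×10^5 km³ × (915/1028) = 1.674×10^5 km³ of water.
The Vinard ice shelf is floating and already displaces its own weight of water, so its melt adds essentially nothing to sea level.
Total added water ≈ 1.674×10^14 m³ over 3.65×10^14 m² → Δh = 0.458 m = 458 mm.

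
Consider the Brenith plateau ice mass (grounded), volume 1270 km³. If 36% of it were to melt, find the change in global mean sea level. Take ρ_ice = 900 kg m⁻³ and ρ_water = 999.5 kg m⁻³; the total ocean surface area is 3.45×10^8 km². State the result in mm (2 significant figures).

Brenith: 0.36 × 1270 km³ × (900/999.5) = 411.7 km³ of water.
Spread over 3.45×10^14 m² of ocean, Δh = 4.117×10^11 / 3.45×10^14 = 1.19×10^-3 m = 1.2 mm.

≈ 1.2 mm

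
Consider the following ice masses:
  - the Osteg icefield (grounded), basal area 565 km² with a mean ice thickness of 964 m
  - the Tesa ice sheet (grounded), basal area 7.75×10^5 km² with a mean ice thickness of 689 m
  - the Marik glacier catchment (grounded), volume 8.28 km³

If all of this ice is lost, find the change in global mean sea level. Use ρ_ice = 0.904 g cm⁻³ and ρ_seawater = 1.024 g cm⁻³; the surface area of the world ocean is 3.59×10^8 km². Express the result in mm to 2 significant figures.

Osteg: ice volume = 565 km² × 964 m = 544.7 km³; 544.7 × (904/1024) = 480.8 km³ of water.
Tesa: ice volume = 7.75×10^5 km² × 689 m = 5.340×10^5 km³; 5.340×10^5 × (904/1024) = 4.714×10^5 km³ of water.
Marik: 8.28 km³ × (904/1024) = 7.310 km³ of water.
Total added water ≈ 4.719×10^14 m³ over 3.59×10^14 m² → Δh = 1.31 m = 1300 mm.

≈ 1300 mm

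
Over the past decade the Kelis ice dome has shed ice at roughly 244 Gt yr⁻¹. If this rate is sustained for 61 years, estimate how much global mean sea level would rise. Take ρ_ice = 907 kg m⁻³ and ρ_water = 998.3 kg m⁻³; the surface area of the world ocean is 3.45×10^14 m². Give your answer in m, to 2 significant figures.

≈ 0.043 m

Total mass lost = 244 Gt/yr × 61 yr = 1.488×10^4 Gt = 1.488×10^16 kg.
ρ_w = 998.3 kg m⁻³, so water volume = 1.488×10^16 / 998.3 = 1.491×10^13 m³.
Δh = 1.491×10^13 / 3.45×10^14 = 0.0432 m.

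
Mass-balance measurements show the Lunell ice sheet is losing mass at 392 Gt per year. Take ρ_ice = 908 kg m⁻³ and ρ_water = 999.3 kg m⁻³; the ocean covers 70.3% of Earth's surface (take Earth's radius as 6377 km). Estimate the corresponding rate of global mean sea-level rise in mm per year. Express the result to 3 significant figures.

ρ_w = 999.3 kg m⁻³. Annual water volume added = 392 Gt / ρ_w = 3.920×10^14 kg / 999.3 kg m⁻³ = 3.923×10^11 m³.
Δh per year = 3.923×10^11 / 3.59×10^14 = 1.09×10^-3 m = 1.09 mm.

≈ 1.09 mm/yr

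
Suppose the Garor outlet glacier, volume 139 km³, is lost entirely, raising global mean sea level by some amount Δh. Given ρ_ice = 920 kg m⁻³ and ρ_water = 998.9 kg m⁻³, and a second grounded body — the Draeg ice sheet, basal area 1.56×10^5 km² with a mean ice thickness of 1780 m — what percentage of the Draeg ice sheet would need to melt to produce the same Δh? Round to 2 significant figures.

Equal sea-level rise means equal mass of meltwater, i.e. equal mass of ice lost.
Ice mass of Garor: 1.279×10^14 kg; ice mass of Draeg: 2.555×10^17 kg.
Fraction required = 1.279×10^14 / 2.555×10^17 = 5.01×10^-4 → 0.050 %.

≈ 0.050 %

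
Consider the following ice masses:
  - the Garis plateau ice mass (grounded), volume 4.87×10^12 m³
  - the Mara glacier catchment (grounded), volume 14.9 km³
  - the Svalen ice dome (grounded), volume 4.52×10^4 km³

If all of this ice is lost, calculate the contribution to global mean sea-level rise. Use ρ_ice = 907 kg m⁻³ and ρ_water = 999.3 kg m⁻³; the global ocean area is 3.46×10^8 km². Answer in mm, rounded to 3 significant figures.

≈ 131 mm

Garis: 4.87×10^12 m³ × (907/999.3) = 4.420×10^12 m³ of water.
Mara: 14.9 km³ × (907/999.3) = 13.52 km³ of water.
Svalen: 4.52×10^4 km³ × (907/999.3) = 4.103×10^4 km³ of water.
Total added water ≈ 4.546×10^13 m³ over 3.46×10^14 m² → Δh = 0.131 m = 131 mm.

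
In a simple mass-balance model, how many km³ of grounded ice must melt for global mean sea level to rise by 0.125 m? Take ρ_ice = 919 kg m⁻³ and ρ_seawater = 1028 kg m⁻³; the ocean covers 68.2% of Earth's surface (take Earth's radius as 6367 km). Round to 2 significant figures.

≈ 4.9×10^4 km³

Required water volume = Δh × A = 0.125 m × 3.47×10^14 m² = 4.343×10^13 m³ = 4.343×10^4 km³.
Ice volume = water volume × ρ_w/ρ_ice = 4.343×10^4 × 1028/919 = 4.9×10^4 km³.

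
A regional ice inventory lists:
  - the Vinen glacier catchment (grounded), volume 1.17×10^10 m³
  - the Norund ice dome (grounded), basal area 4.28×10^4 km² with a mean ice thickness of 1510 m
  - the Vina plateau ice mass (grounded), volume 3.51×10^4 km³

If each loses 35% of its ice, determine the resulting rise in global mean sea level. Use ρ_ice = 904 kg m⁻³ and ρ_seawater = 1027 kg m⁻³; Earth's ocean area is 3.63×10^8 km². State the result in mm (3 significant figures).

Vinen: 0.35 × 1.17×10^10 m³ × (904/1027) = 3.605×10^9 m³ of water.
Norund: ice volume = 4.28×10^4 km² × 1510 m = 6.463×10^4 km³; 0.35 × 6.463×10^4 × (904/1027) = 1.991×10^4 km³ of water.
Vina: 0.35 × 3.51×10^4 km³ × (904/1027) = 1.081×10^4 km³ of water.
Total added water ≈ 3.073×10^13 m³ over 3.63×10^14 m² → Δh = 0.0847 m = 84.7 mm.

≈ 84.7 mm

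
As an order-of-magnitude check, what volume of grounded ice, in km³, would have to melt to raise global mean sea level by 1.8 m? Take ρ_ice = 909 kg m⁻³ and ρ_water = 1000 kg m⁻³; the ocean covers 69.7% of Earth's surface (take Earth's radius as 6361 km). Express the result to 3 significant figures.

≈ 7.02×10^5 km³

Required water volume = Δh × A = 1.8 m × 3.54×10^14 m² = 6.379×10^14 m³ = 6.379×10^5 km³.
Ice volume = water volume × ρ_w/ρ_ice = 6.379×10^5 × 1000/909 = 7.02×10^5 km³.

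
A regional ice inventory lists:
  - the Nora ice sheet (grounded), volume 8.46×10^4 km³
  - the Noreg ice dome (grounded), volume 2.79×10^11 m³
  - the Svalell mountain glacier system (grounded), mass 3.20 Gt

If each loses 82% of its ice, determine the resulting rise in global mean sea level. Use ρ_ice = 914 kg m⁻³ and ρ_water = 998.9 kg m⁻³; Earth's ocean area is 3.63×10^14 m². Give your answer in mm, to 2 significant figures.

≈ 180 mm

Nora: 0.82 × 8.46×10^4 km³ × (914/998.9) = 6.348×10^4 km³ of water.
Noreg: 0.82 × 2.79×10^11 m³ × (914/998.9) = 2.093×10^11 m³ of water.
Svalell: 0.82 × 3.20 Gt = 2.624×10^12 kg; dividing by ρ_w = 998.9 kg m⁻³ gives 2.627×10^9 m³ of water.
Total added water ≈ 6.369×10^13 m³ over 3.63×10^14 m² → Δh = 0.175 m = 180 mm.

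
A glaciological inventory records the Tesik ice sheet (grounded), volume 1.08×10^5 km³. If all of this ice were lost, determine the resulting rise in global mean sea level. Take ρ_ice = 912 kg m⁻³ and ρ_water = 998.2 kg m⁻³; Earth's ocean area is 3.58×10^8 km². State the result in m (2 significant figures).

Tesik: 1.08×10^5 km³ × (912/998.2) = 9.867×10^4 km³ of water.
Spread over 3.58×10^14 m² of ocean, Δh = 9.867×10^13 / 3.58×10^14 = 0.276 m.

≈ 0.28 m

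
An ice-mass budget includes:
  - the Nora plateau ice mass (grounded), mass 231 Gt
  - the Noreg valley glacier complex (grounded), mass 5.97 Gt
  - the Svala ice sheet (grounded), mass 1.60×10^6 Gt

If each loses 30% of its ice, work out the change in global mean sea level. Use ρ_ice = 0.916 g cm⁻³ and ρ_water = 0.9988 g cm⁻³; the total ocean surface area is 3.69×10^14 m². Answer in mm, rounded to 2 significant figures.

≈ 1300 mm

Nora: 0.3 × 231 Gt = 6.930×10^13 kg; dividing by ρ_w = 0.9988 g cm⁻³ = 998.8 kg m⁻³ gives 6.938×10^10 m³ of water.
Noreg: 0.3 × 5.97 Gt = 1.791×10^12 kg; dividing by ρ_w = 998.8 kg m⁻³ gives 1.793×10^9 m³ of water.
Svala: 0.3 × 1.60×10^6 Gt = 4.800×10^17 kg; dividing by ρ_w = 998.8 kg m⁻³ gives 4.806×10^14 m³ of water.
Total added water ≈ 4.806×10^14 m³ over 3.69×10^14 m² → Δh = 1.30 m = 1300 mm.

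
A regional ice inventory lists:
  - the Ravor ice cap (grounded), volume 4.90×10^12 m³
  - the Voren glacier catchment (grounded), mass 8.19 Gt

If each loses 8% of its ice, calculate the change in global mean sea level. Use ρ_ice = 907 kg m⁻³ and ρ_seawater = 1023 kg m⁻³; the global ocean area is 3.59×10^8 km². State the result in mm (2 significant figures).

Ravor: 0.08 × 4.90×10^12 m³ × (907/1023) = 3.476×10^11 m³ of water.
Voren: 0.08 × 8.19 Gt = 6.552×10^11 kg; dividing by ρ_w = 1023 kg m⁻³ gives 6.405×10^8 m³ of water.
Total added water ≈ 3.482×10^11 m³ over 3.59×10^14 m² → Δh = 9.70×10^-4 m = 0.97 mm.

≈ 0.97 mm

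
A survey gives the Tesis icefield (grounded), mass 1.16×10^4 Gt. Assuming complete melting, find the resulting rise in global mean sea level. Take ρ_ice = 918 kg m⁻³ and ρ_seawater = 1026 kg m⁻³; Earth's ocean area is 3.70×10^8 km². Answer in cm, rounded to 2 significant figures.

≈ 3.1 cm

Tesis: 1.16×10^4 Gt = 1.160×10^16 kg; dividing by ρ_w = 1026 kg m⁻³ gives 1.131×10^13 m³ of water.
Spread over 3.70×10^14 m² of ocean, Δh = 1.131×10^13 / 3.70×10^14 = 0.0306 m = 3.1 cm.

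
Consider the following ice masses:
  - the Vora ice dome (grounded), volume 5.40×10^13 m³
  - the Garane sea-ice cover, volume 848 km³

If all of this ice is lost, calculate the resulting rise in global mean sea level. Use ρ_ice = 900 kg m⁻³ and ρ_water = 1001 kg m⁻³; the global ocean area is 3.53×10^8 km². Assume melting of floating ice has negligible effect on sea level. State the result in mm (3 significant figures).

≈ 138 mm

Vora: 5.40×10^13 m³ × (900/1001) = 4.855×10^13 m³ of water.
The Garane sea-ice cover is floating and already displaces its own weight of water, so its melt adds essentially nothing to sea level.
Total added water ≈ 4.855×10^13 m³ over 3.53×10^14 m² → Δh = 0.138 m = 138 mm.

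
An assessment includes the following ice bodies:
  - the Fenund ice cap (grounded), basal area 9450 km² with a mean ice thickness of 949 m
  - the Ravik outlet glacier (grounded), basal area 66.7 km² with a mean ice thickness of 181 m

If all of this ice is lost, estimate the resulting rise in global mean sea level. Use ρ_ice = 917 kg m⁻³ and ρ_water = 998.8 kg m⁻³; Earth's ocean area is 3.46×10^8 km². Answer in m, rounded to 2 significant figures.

≈ 0.024 m

Fenund: ice volume = 9450 km² × 949 m = 8968 km³; 8968 × (917/998.8) = 8234 km³ of water.
Ravik: ice volume = 66.7 km² × 181 m = 12.07 km³; 12.07 × (917/998.8) = 11.08 km³ of water.
Total added water ≈ 8.245×10^12 m³ over 3.46×10^14 m² → Δh = 0.0238 m.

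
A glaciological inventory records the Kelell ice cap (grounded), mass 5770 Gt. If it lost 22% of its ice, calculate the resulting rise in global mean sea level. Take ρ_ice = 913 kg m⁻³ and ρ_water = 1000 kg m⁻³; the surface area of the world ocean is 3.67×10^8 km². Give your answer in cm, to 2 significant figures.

Kelell: 0.22 × 5770 Gt = 1.269×10^15 kg; dividing by ρ_w = 1000 kg m⁻³ gives 1.269×10^12 m³ of water.
Spread over 3.67×10^14 m² of ocean, Δh = 1.269×10^12 / 3.67×10^14 = 3.46×10^-3 m = 0.35 cm.

≈ 0.35 cm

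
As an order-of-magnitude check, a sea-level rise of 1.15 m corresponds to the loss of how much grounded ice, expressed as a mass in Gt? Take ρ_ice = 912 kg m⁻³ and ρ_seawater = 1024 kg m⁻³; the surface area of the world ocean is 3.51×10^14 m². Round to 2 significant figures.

≈ 4.1×10^5 Gt

Required water volume = Δh × A = 1.15 m × 3.51×10^14 m² = 4.036×10^14 m³.
ρ_w = 1024 kg m⁻³, so the mass of water = 4.036×10^14 m³ × 1024 kg m⁻³ = 4.133×10^17 kg = 4.1×10^5 Gt (and the same mass of ice, by conservation).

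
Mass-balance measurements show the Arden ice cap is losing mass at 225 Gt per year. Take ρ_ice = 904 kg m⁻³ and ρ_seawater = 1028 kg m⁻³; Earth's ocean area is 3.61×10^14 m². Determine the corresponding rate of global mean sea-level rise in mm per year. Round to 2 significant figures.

≈ 0.61 mm/yr

ρ_w = 1028 kg m⁻³. Annual water volume added = 225 Gt / ρ_w = 2.250×10^14 kg / 1028 kg m⁻³ = 2.189×10^11 m³.
Δh per year = 2.189×10^11 / 3.61×10^14 = 6.06×10^-4 m = 0.61 mm.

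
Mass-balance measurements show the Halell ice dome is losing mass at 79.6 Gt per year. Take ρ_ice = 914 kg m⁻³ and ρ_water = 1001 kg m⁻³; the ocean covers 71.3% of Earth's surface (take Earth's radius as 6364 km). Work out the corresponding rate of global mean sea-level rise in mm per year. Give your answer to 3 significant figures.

ρ_w = 1001 kg m⁻³. Annual water volume added = 79.6 Gt / ρ_w = 7.960×10^13 kg / 1001 kg m⁻³ = 7.952×10^10 m³.
Δh per year = 7.952×10^10 / 3.63×10^14 = 2.19×10^-4 m = 0.219 mm.

≈ 0.219 mm/yr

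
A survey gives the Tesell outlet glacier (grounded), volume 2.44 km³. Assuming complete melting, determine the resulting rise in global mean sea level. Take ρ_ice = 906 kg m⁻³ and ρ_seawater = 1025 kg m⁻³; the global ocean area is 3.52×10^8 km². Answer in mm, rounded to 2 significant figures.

Tesell: 2.44 km³ × (906/1025) = 2.157 km³ of water.
Spread over 3.52×10^14 m² of ocean, Δh = 2.157×10^9 / 3.52×10^14 = 6.13×10^-6 m = 6.1×10^-3 mm.

≈ 6.1×10^-3 mm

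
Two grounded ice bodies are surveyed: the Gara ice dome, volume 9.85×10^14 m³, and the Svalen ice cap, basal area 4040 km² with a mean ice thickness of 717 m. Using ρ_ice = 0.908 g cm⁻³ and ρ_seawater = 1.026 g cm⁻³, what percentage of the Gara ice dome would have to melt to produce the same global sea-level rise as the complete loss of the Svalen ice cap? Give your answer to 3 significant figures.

≈ 0.294 %

Equal sea-level rise means equal mass of meltwater, i.e. equal mass of ice lost.
Ice mass of Svalen: 2.630×10^15 kg; ice mass of Gara: 8.944×10^17 kg.
Fraction required = 2.630×10^15 / 8.944×10^17 = 2.94×10^-3 → 0.294 %.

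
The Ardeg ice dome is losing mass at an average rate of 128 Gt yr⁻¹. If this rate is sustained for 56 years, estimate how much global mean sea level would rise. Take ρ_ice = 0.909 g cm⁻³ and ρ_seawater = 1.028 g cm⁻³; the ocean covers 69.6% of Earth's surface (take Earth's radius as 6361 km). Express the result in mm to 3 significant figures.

≈ 19.7 mm

Total mass lost = 128 Gt/yr × 56 yr = 7168 Gt = 7.168×10^15 kg.
ρ_w = 1.028 g cm⁻³ = 1028 kg m⁻³, so water volume = 7.168×10^15 / 1028 = 6.973×10^12 m³.
Δh = 6.973×10^12 / 3.54×10^14 = 0.0197 m = 19.7 mm.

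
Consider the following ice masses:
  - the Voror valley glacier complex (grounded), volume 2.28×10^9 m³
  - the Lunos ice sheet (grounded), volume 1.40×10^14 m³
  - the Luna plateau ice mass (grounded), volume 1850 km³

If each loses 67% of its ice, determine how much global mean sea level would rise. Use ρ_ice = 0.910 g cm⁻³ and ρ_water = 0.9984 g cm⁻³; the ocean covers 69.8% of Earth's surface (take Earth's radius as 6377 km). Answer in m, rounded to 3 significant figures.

≈ 0.243 m

Voror: 0.67 × 2.28×10^9 m³ × (910/998.4) = 1.392×10^9 m³ of water.
Lunos: 0.67 × 1.40×10^14 m³ × (910/998.4) = 8.549×10^13 m³ of water.
Luna: 0.67 × 1850 km³ × (910/998.4) = 1130 km³ of water.
Total added water ≈ 8.663×10^13 m³ over 3.57×10^14 m² → Δh = 0.243 m.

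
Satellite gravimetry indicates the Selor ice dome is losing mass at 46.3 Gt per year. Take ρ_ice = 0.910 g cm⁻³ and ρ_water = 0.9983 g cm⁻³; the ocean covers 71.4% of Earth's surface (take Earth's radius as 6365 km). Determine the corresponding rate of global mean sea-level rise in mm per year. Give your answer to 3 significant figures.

ρ_w = 0.9983 g cm⁻³ = 998.3 kg m⁻³. Annual water volume added = 46.3 Gt / ρ_w = 4.630×10^13 kg / 998.3 kg m⁻³ = 4.638×10^10 m³.
Δh per year = 4.638×10^10 / 3.64×10^14 = 1.28×10^-4 m = 0.128 mm.

≈ 0.128 mm/yr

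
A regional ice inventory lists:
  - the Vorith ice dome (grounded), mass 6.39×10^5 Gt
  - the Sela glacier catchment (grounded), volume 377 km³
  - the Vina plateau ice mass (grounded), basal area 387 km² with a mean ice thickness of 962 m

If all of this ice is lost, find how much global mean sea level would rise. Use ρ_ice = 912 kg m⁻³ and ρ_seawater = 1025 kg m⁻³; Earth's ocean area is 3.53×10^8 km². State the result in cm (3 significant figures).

≈ 177 cm

Vorith: 6.39×10^5 Gt = 6.390×10^17 kg; dividing by ρ_w = 1025 kg m⁻³ gives 6.234×10^14 m³ of water.
Sela: 377 km³ × (912/1025) = 335.4 km³ of water.
Vina: ice volume = 387 km² × 962 m = 372.3 km³; 372.3 × (912/1025) = 331.3 km³ of water.
Total added water ≈ 6.241×10^14 m³ over 3.53×10^14 m² → Δh = 1.77 m = 177 cm.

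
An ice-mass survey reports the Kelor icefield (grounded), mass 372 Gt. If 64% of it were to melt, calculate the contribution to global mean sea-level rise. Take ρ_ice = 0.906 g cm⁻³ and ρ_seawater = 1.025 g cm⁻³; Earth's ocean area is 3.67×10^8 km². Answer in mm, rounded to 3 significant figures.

≈ 0.633 mm

Kelor: 0.64 × 372 Gt = 2.381×10^14 kg; dividing by ρ_w = 1.025 g cm⁻³ = 1025 kg m⁻³ gives 2.323×10^11 m³ of water.
Spread over 3.67×10^14 m² of ocean, Δh = 2.323×10^11 / 3.67×10^14 = 6.33×10^-4 m = 0.633 mm.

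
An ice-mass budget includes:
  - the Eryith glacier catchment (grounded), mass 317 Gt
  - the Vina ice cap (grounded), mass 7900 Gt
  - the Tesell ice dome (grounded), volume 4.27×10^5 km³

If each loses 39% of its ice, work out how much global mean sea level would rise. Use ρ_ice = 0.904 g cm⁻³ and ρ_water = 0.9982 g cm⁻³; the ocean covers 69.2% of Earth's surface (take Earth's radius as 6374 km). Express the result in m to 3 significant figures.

≈ 0.436 m

Eryith: 0.39 × 317 Gt = 1.236×10^14 kg; dividing by ρ_w = 0.9982 g cm⁻³ = 998.2 kg m⁻³ gives 1.239×10^11 m³ of water.
Vina: 0.39 × 7900 Gt = 3.081×10^15 kg; dividing by ρ_w = 998.2 kg m⁻³ gives 3.087×10^12 m³ of water.
Tesell: 0.39 × 4.27×10^5 km³ × (904/998.2) = 1.508×10^5 km³ of water.
Total added water ≈ 1.540×10^14 m³ over 3.53×10^14 m² → Δh = 0.436 m.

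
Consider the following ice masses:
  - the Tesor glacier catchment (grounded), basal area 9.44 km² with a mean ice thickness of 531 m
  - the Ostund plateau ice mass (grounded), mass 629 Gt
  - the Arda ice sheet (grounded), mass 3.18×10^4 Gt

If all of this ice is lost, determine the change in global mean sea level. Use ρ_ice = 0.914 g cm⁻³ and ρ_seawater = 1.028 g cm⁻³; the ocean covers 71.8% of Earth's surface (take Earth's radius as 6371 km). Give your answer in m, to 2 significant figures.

≈ 0.086 m

Tesor: ice volume = 9.44 km² × 531 m = 5.013 km³; 5.013 × (914/1028) = 4.457 km³ of water.
Ostund: 629 Gt = 6.290×10^14 kg; dividing by ρ_w = 1.028 g cm⁻³ = 1028 kg m⁻³ gives 6.119×10^11 m³ of water.
Arda: 3.18×10^4 Gt = 3.180×10^16 kg; dividing by ρ_w = 1028 kg m⁻³ gives 3.093×10^13 m³ of water.
Total added water ≈ 3.155×10^13 m³ over 3.66×10^14 m² → Δh = 0.0861 m.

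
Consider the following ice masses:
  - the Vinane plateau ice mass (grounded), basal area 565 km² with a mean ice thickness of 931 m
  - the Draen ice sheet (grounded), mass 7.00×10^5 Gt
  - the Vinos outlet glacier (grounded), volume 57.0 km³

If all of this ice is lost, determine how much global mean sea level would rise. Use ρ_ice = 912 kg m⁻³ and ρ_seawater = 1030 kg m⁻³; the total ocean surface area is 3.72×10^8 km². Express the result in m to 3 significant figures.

Vinane: ice volume = 565 km² × 931 m = 526.0 km³; 526.0 × (912/1030) = 465.8 km³ of water.
Draen: 7.00×10^5 Gt = 7.000×10^17 kg; dividing by ρ_w = 1030 kg m⁻³ gives 6.796×10^14 m³ of water.
Vinos: 57.0 km³ × (912/1030) = 50.47 km³ of water.
Total added water ≈ 6.801×10^14 m³ over 3.72×10^14 m² → Δh = 1.83 m.

≈ 1.83 m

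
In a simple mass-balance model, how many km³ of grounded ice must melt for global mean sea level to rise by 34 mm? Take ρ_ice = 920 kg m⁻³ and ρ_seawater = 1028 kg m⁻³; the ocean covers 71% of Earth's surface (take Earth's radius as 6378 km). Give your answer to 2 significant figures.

≈ 1.4×10^4 km³

Required water volume = Δh × A = 0.034 m × 3.63×10^14 m² = 1.234×10^13 m³ = 1.234×10^4 km³.
Ice volume = water volume × ρ_w/ρ_ice = 1.234×10^4 × 1028/920 = 1.4×10^4 km³.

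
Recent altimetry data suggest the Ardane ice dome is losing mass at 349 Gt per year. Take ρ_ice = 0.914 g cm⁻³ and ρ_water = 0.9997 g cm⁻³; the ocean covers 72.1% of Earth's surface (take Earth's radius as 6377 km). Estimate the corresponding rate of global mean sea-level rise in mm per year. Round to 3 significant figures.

ρ_w = 0.9997 g cm⁻³ = 999.7 kg m⁻³. Annual water volume added = 349 Gt / ρ_w = 3.490×10^14 kg / 999.7 kg m⁻³ = 3.491×10^11 m³.
Δh per year = 3.491×10^11 / 3.68×10^14 = 9.47×10^-4 m = 0.947 mm.

≈ 0.947 mm/yr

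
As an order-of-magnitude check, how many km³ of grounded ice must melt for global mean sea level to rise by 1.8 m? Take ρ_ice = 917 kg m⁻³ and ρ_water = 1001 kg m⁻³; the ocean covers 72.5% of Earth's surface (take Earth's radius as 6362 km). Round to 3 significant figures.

≈ 7.25×10^5 km³

Required water volume = Δh × A = 1.8 m × 3.69×10^14 m² = 6.638×10^14 m³ = 6.638×10^5 km³.
Ice volume = water volume × ρ_w/ρ_ice = 6.638×10^5 × 1001/917 = 7.25×10^5 km³.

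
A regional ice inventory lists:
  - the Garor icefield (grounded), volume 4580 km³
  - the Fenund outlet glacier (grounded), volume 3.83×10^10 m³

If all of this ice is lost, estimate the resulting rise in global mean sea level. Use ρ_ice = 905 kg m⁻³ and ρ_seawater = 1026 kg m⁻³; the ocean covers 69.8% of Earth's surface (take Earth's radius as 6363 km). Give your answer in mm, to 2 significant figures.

≈ 11 mm

Garor: 4580 km³ × (905/1026) = 4040 km³ of water.
Fenund: 3.83×10^10 m³ × (905/1026) = 3.378×10^10 m³ of water.
Total added water ≈ 4.074×10^12 m³ over 3.55×10^14 m² → Δh = 0.0115 m = 11 mm.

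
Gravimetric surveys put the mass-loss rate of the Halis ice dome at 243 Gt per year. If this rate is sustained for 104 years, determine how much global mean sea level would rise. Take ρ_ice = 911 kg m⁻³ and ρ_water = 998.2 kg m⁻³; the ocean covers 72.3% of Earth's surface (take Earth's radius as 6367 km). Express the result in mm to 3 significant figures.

Total mass lost = 243 Gt/yr × 104 yr = 2.527×10^4 Gt = 2.527×10^16 kg.
ρ_w = 998.2 kg m⁻³, so water volume = 2.527×10^16 / 998.2 = 2.532×10^13 m³.
Δh = 2.532×10^13 / 3.68×10^14 = 0.0687 m = 68.7 mm.

≈ 68.7 mm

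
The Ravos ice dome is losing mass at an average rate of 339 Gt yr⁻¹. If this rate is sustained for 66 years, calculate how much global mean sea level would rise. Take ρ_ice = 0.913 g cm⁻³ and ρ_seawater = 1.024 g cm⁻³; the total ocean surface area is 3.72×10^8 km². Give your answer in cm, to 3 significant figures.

≈ 5.87 cm

Total mass lost = 339 Gt/yr × 66 yr = 2.237×10^4 Gt = 2.237×10^16 kg.
ρ_w = 1.024 g cm⁻³ = 1024 kg m⁻³, so water volume = 2.237×10^16 / 1024 = 2.185×10^13 m³.
Δh = 2.185×10^13 / 3.72×10^14 = 0.0587 m = 5.87 cm.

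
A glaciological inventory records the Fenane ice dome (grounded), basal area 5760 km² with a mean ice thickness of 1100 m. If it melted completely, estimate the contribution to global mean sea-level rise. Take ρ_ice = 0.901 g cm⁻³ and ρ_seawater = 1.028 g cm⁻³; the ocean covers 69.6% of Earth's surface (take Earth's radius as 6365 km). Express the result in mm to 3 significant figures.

Fenane: ice volume = 5760 km² × 1100 m = 6336 km³; 6336 × (901/1028) = 5553 km³ of water.
Spread over 3.54×10^14 m² of ocean, Δh = 5.553×10^12 / 3.54×10^14 = 0.0157 m = 15.7 mm.

≈ 15.7 mm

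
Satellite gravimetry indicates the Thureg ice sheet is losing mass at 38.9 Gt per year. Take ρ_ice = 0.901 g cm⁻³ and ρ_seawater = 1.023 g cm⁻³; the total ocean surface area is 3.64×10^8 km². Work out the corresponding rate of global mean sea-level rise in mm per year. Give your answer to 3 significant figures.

≈ 0.104 mm/yr

ρ_w = 1.023 g cm⁻³ = 1023 kg m⁻³. Annual water volume added = 38.9 Gt / ρ_w = 3.890×10^13 kg / 1023 kg m⁻³ = 3.803×10^10 m³.
Δh per year = 3.803×10^10 / 3.64×10^14 = 1.04×10^-4 m = 0.104 mm.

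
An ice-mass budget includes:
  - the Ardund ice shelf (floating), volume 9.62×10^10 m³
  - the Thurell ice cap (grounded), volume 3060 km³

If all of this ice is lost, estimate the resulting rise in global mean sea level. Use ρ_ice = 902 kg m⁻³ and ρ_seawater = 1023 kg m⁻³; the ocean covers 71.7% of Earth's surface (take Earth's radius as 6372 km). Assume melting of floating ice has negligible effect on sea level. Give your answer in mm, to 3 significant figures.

The Ardund ice shelf is floating and already displaces its own weight of water, so its melt adds essentially nothing to sea level.
Thurell: 3060 km³ × (902/1023) = 2698 km³ of water.
Total added water ≈ 2.698×10^12 m³ over 3.66×10^14 m² → Δh = 7.38×10^-3 m = 7.38 mm.

≈ 7.38 mm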